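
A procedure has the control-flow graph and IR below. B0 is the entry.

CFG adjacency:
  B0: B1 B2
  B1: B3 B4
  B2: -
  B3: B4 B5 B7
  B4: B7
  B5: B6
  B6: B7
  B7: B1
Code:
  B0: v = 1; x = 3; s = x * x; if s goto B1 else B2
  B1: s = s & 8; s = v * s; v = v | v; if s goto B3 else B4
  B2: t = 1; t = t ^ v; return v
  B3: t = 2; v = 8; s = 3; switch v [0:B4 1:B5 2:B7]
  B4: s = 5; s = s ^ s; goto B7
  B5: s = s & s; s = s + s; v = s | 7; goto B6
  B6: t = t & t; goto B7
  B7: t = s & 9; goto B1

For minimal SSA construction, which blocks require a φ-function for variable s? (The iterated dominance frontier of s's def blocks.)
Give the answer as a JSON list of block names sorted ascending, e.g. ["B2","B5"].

idom tree: B1←B0 B2←B0 B3←B1 B4←B1 B5←B3 B6←B5 B7←B1
Dom at joins:
  B1: preds {B0,B7}: {B0} ∩ {B0,B1,B7} = {B0}; idom=B0
  B4: preds {B1,B3}: {B0,B1} ∩ {B0,B1,B3} = {B0,B1}; idom=B1
  B7: preds {B3,B4,B6}: {B0,B1,B3} ∩ {B0,B1,B4} ∩ {B0,B1,B3,B5,B6} = {B0,B1}; idom=B1

DF walk-up:
  join B1 pred B0: · stop@B0
  join B1 pred B7: B7→B1 stop@B0
  join B4 pred B1: · stop@B1
  join B4 pred B3: B3 stop@B1
  join B7 pred B3: B3 stop@B1
  join B7 pred B4: B4 stop@B1
  join B7 pred B6: B6→B5→B3 stop@B1
  B0: DF=∅
  B1: DF={B1}
  B2: DF=∅
  B3: DF={B4,B7}
  B4: DF={B7}
  B5: DF={B7}
  B6: DF={B7}
  B7: DF={B1}

φ for s: defs {B0,B1,B3,B4,B5}
  DF⁺ = {B1,B4,B7}

Answer: ["B1", "B4", "B7"]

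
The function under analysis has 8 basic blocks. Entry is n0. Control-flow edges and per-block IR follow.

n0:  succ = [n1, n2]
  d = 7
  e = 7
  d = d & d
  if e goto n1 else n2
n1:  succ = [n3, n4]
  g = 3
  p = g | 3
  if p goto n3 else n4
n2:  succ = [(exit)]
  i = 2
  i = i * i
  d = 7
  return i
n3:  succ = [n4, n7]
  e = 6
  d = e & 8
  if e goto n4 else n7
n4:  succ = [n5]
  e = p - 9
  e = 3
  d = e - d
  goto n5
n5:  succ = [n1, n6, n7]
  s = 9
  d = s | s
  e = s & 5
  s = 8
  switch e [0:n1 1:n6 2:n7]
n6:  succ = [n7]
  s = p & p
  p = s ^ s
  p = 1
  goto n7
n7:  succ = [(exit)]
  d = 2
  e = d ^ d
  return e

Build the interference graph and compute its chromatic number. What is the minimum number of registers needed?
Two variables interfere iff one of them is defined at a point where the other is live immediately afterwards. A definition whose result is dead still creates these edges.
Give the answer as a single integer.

Answer: 4

Analysis:
def/use:
  n0 def {d,e} use ∅
  n1 def {g,p} use ∅
  n2 def {d,i} use ∅
  n3 def {d,e} use ∅
  n4 def {d,e} use {d,p}
  n5 def {d,e,s} use ∅
  n6 def {p,s} use {p}
  n7 def {d,e} use ∅

Backward fixpoint:
  n0: in=∅ out={d}
  n1: in={d} out={d,p}
  n2: in=∅ out=∅
  n3: in={p} out={d,p}
  n4: in={d,p} out={p}
  n5: in={p} out={d,p}
  n6: in={p} out=∅
  n7: in=∅ out=∅

Conflict graph:
  d — {e,g,i,p,s}
  e — {d,p,s}
  g — {d}
  i — {d}
  p — {d,e,s}
  s — {d,e,p}

Colouring:
  lower bound: {d,e,p,s} mutually conflict ⇒ χ ≥ 4
  assign d→r0 e→r1 g→r1 i→r1 p→r2 s→r3 — no edge inside a register ⇒ χ ≤ 4
  χ = 4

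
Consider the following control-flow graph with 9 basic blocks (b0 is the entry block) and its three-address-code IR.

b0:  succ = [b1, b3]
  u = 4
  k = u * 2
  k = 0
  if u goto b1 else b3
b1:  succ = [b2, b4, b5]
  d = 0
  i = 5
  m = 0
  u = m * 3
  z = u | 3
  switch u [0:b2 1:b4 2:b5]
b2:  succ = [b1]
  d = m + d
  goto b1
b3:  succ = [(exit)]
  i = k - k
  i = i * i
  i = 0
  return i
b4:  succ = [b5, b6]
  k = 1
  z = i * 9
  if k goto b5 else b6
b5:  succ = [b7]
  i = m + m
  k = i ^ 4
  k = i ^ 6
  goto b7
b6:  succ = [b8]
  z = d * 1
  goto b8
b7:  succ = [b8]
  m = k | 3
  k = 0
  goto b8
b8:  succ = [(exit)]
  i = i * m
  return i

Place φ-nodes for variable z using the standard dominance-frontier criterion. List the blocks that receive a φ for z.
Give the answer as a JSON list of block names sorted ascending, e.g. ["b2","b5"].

Answer: ["b1", "b5", "b8"]

Analysis:
idom tree: b1←b0 b2←b1 b3←b0 b4←b1 b5←b1 b6←b4 b7←b5 b8←b1
Dom∩ at merges:
  b1: preds {b0,b2}: {b0} ∩ {b0,b1,b2} = {b0}; idom=b0
  b5: preds {b1,b4}: {b0,b1} ∩ {b0,b1,b4} = {b0,b1}; idom=b1
  b8: preds {b6,b7}: {b0,b1,b4,b6} ∩ {b0,b1,b5,b7} = {b0,b1}; idom=b1

DF walk-up:
  b1←b0: walk · to b0
  b1←b2: walk b2→b1 to b0
  b5←b1: walk · to b1
  b5←b4: walk b4 to b1
  b8←b6: walk b6→b4 to b1
  b8←b7: walk b7→b5 to b1
  DF(b0)=∅
  DF(b1)={b1}
  DF(b2)={b1}
  DF(b3)=∅
  DF(b4)={b5,b8}
  DF(b5)={b8}
  DF(b6)={b8}
  DF(b7)={b8}
  DF(b8)=∅

φ for z: defs {b1,b4,b6}
  DF⁺ = {b1,b5,b8}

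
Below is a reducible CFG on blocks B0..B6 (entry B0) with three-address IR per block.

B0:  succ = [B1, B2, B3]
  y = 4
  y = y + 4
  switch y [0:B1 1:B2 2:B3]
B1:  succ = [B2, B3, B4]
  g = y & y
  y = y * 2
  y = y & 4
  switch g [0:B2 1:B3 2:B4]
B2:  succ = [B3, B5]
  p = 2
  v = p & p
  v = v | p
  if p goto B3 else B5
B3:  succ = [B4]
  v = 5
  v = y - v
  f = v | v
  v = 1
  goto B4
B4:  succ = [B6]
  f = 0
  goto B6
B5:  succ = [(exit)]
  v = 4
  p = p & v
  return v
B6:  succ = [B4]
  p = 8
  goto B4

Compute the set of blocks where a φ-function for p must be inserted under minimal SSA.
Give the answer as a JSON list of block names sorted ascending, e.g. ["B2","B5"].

Answer: ["B3", "B4"]

Working:
idom tree: B1←B0 B2←B0 B3←B0 B4←B0 B5←B2 B6←B4
Join-block Dom:
  B2: preds {B0,B1}: {B0} ∩ {B0,B1} = {B0}; idom=B0
  B3: preds {B0,B1,B2}: {B0} ∩ {B0,B1} ∩ {B0,B2} = {B0}; idom=B0
  B4: preds {B1,B3,B6}: {B0,B1} ∩ {B0,B3} ∩ {B0,B4,B6} = {B0}; idom=B0

Frontier:
  join B2 pred B0: · stop@B0
  join B2 pred B1: B1 stop@B0
  join B3 pred B0: · stop@B0
  join B3 pred B1: B1 stop@B0
  join B3 pred B2: B2 stop@B0
  join B4 pred B1: B1 stop@B0
  join B4 pred B3: B3 stop@B0
  join B4 pred B6: B6→B4 stop@B0
  DF(B0)=∅
  DF(B1)={B2,B3,B4}
  DF(B2)={B3}
  DF(B3)={B4}
  DF(B4)={B4}
  DF(B5)=∅
  DF(B6)={B4}

φ for p: defs {B2,B5,B6}
  DF⁺ = {B3,B4}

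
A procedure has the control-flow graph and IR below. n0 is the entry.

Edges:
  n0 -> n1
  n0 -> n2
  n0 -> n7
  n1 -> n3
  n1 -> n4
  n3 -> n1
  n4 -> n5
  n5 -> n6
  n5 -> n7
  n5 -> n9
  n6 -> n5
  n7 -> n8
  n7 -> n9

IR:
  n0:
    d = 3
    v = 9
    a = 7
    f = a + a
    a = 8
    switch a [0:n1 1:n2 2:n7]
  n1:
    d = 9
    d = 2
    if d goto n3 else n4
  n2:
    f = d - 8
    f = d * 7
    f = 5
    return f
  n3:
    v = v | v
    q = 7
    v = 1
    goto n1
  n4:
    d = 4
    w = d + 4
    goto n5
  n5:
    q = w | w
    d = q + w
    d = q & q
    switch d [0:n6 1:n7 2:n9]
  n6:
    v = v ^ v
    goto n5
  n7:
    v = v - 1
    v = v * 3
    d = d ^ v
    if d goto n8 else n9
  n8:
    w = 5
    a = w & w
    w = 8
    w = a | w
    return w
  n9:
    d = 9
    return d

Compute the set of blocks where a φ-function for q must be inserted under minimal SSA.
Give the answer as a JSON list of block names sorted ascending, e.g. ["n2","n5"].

idom tree: n1←n0 n2←n0 n3←n1 n4←n1 n5←n4 n6←n5 n7←n0 n8←n7 n9←n0
Dom at joins:
  n1: preds {n0,n3}: {n0} ∩ {n0,n1,n3} = {n0}; idom=n0
  n5: preds {n4,n6}: {n0,n1,n4} ∩ {n0,n1,n4,n5,n6} = {n0,n1,n4}; idom=n4
  n7: preds {n0,n5}: {n0} ∩ {n0,n1,n4,n5} = {n0}; idom=n0
  n9: preds {n5,n7}: {n0,n1,n4,n5} ∩ {n0,n7} = {n0}; idom=n0

Frontier:
  join n1 pred n0: · stop@n0
  join n1 pred n3: n3→n1 stop@n0
  join n5 pred n4: · stop@n4
  join n5 pred n6: n6→n5 stop@n4
  join n7 pred n0: · stop@n0
  join n7 pred n5: n5→n4→n1 stop@n0
  join n9 pred n5: n5→n4→n1 stop@n0
  join n9 pred n7: n7 stop@n0
  n0: DF=∅
  n1: DF={n1,n7,n9}
  n2: DF=∅
  n3: DF={n1}
  n4: DF={n7,n9}
  n5: DF={n5,n7,n9}
  n6: DF={n5}
  n7: DF={n9}
  n8: DF=∅
  n9: DF=∅

φ for q: defs {n3,n5}
  DF⁺ = {n1,n5,n7,n9}

Answer: ["n1", "n5", "n7", "n9"]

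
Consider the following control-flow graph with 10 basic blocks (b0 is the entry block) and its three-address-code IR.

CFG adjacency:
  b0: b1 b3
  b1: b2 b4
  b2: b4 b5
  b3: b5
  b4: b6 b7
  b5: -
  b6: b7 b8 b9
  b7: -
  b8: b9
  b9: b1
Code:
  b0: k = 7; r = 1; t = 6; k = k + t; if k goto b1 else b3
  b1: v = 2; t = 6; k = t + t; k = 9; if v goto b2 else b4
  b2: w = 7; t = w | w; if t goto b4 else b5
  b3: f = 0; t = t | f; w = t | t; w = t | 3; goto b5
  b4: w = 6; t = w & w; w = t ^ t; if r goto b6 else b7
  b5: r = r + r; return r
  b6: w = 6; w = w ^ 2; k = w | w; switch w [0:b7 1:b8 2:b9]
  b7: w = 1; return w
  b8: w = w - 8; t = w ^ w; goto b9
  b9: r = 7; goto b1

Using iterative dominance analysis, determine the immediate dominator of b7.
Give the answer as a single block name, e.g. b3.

Answer: b4

Working:
idom tree: b1←b0 b2←b1 b3←b0 b4←b1 b5←b0 b6←b4 b7←b4 b8←b6 b9←b6
Join-block Dom:
  b1: preds {b0,b9}: {b0} ∩ {b0,b1,b4,b6,b9} = {b0}; idom=b0
  b4: preds {b1,b2}: {b0,b1} ∩ {b0,b1,b2} = {b0,b1}; idom=b1
  b5: preds {b2,b3}: {b0,b1,b2} ∩ {b0,b3} = {b0}; idom=b0
  b7: preds {b4,b6}: {b0,b1,b4} ∩ {b0,b1,b4,b6} = {b0,b1,b4}; idom=b4
  b9: preds {b6,b8}: {b0,b1,b4,b6} ∩ {b0,b1,b4,b6,b8} = {b0,b1,b4,b6}; idom=b6

idom(b7) = b4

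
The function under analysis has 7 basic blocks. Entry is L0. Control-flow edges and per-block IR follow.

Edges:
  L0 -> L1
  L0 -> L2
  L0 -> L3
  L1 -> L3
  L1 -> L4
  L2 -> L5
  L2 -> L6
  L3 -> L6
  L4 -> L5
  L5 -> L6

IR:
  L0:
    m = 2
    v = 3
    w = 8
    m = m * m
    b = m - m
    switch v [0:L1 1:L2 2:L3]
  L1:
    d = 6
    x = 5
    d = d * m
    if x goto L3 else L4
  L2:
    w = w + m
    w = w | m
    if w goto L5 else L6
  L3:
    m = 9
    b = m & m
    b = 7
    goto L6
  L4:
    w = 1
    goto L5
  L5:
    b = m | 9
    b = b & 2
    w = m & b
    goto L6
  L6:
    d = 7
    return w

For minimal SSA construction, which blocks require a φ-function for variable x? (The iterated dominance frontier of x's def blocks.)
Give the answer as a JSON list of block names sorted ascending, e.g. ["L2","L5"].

Answer: ["L3", "L5", "L6"]

Analysis:
idom tree: L1←L0 L2←L0 L3←L0 L4←L1 L5←L0 L6←L0
Dom at joins:
  L3: preds {L0,L1}: {L0} ∩ {L0,L1} = {L0}; idom=L0
  L5: preds {L2,L4}: {L0,L2} ∩ {L0,L1,L4} = {L0}; idom=L0
  L6: preds {L2,L3,L5}: {L0,L2} ∩ {L0,L3} ∩ {L0,L5} = {L0}; idom=L0

DF derivation:
  join L3 pred L0: · stop@L0
  join L3 pred L1: L1 stop@L0
  join L5 pred L2: L2 stop@L0
  join L5 pred L4: L4→L1 stop@L0
  join L6 pred L2: L2 stop@L0
  join L6 pred L3: L3 stop@L0
  join L6 pred L5: L5 stop@L0
  DF(L0)=∅
  DF(L1)={L3,L5}
  DF(L2)={L5,L6}
  DF(L3)={L6}
  DF(L4)={L5}
  DF(L5)={L6}
  DF(L6)=∅

φ for x: defs {L1}
  DF⁺ = {L3,L5,L6}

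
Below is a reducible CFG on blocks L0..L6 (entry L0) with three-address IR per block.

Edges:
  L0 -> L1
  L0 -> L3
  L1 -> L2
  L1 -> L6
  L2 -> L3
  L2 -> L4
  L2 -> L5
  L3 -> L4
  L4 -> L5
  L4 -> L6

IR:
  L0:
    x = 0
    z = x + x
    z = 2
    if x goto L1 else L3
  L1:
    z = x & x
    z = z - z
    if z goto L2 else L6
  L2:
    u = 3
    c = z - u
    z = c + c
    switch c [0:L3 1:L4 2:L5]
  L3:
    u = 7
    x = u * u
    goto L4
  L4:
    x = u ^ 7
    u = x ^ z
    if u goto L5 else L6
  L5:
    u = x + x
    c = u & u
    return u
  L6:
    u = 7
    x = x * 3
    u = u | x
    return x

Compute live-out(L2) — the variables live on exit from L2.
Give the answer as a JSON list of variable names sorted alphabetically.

Answer: ["u", "x", "z"]

Derivation:
Block summaries:
  L0: {x,z} / ∅
  L1: {z} / {x}
  L2: {c,u,z} / {z}
  L3: {u,x} / ∅
  L4: {u,x} / {u,z}
  L5: {c,u} / {x}
  L6: {u,x} / {x}

Liveness:
  L0: in=∅ out={x,z}
  L1: in={x} out={x,z}
  L2: in={x,z} out={u,x,z}
  L3: in={z} out={u,z}
  L4: in={u,z} out={x}
  L5: in={x} out=∅
  L6: in={x} out=∅

live-out(L2) = ["u", "x", "z"]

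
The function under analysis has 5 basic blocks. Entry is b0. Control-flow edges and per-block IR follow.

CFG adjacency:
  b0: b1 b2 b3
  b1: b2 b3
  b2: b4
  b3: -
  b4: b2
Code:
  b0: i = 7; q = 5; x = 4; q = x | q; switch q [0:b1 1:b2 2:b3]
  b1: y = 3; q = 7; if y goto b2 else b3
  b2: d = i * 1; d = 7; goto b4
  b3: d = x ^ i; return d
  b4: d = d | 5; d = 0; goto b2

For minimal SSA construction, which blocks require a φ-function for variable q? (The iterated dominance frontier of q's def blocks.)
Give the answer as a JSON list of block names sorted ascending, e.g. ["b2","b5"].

idom tree: b1←b0 b2←b0 b3←b0 b4←b2
Join-block Dom:
  b2: preds {b0,b1,b4}: {b0} ∩ {b0,b1} ∩ {b0,b2,b4} = {b0}; idom=b0
  b3: preds {b0,b1}: {b0} ∩ {b0,b1} = {b0}; idom=b0

DF walk-up:
  join b2 pred b0: · stop@b0
  join b2 pred b1: b1 stop@b0
  join b2 pred b4: b4→b2 stop@b0
  join b3 pred b0: · stop@b0
  join b3 pred b1: b1 stop@b0
  b0 → ∅
  b1 → {b2,b3}
  b2 → {b2}
  b3 → ∅
  b4 → {b2}

φ for q: defs {b0,b1}
  DF⁺ = {b2,b3}

Answer: ["b2", "b3"]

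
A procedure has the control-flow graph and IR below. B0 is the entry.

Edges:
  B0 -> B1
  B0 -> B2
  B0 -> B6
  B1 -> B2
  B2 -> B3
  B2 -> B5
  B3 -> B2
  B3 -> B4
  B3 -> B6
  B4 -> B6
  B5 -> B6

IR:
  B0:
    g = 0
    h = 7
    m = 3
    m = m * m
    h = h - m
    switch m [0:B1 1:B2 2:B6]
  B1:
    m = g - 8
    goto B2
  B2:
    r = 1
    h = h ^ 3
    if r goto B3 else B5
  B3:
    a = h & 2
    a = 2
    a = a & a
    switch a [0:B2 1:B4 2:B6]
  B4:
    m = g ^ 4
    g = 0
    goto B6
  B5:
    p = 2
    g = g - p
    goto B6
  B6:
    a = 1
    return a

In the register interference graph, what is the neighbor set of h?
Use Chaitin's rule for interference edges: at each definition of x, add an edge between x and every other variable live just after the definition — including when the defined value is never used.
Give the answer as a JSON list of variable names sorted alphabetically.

Block summaries:
  B0 def {g,h,m} use ∅
  B1 def {m} use {g}
  B2 def {h,r} use {h}
  B3 def {a} use {h}
  B4 def {g,m} use {g}
  B5 def {g,p} use {g}
  B6 def {a} use ∅

Backward fixpoint:
  B0 li=∅ lo={g,h}
  B1 li={g,h} lo={g,h}
  B2 li={g,h} lo={g,h}
  B3 li={g,h} lo={g,h}
  B4 li={g} lo=∅
  B5 li={g} lo=∅
  B6 li=∅ lo=∅

Conflict graph:
  a: {g,h}
  g: {a,h,m,p,r}
  h: {a,g,m,r}
  m: {g,h}
  p: {g}
  r: {g,h}

N(h) = ["a", "g", "m", "r"]

Answer: ["a", "g", "m", "r"]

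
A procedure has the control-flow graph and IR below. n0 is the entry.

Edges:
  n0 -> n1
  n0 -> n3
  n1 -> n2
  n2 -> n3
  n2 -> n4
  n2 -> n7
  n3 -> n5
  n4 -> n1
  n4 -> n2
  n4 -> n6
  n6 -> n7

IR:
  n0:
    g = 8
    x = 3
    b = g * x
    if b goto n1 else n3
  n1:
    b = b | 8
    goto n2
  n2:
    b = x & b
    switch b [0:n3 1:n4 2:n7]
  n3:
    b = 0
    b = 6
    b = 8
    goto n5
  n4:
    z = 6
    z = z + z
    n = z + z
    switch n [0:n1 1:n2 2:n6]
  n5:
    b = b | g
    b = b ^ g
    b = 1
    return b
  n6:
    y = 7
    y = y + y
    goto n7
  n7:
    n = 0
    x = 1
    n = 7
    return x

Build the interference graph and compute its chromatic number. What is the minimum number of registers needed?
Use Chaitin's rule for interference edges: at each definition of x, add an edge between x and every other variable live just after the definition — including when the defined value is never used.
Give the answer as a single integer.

Block summaries:
  n0: def={b,g,x} ue=∅
  n1: def={b} ue={b}
  n2: def={b} ue={b,x}
  n3: def={b} ue=∅
  n4: def={n,z} ue=∅
  n5: def={b} ue={b,g}
  n6: def={y} ue=∅
  n7: def={n,x} ue=∅

Liveness:
  n0 li=∅ lo={b,g,x}
  n1 li={b,g,x} lo={b,g,x}
  n2 li={b,g,x} lo={b,g,x}
  n3 li={g} lo={b,g}
  n4 li={b,g,x} lo={b,g,x}
  n5 li={b,g} lo=∅
  n6 li=∅ lo=∅
  n7 li=∅ lo=∅

Interference:
  b↔{g,n,x,z}
  g↔{b,n,x,z}
  n↔{b,g,x}
  x↔{b,g,n,z}
  y↔∅
  z↔{b,g,x}

Registers:
  lower bound: {b,g,n,x} mutually conflict ⇒ χ ≥ 4
  assign b→r0 g→r1 n→r3 x→r2 y→r0 z→r3 — no edge inside a register ⇒ χ ≤ 4
  χ = 4

Answer: 4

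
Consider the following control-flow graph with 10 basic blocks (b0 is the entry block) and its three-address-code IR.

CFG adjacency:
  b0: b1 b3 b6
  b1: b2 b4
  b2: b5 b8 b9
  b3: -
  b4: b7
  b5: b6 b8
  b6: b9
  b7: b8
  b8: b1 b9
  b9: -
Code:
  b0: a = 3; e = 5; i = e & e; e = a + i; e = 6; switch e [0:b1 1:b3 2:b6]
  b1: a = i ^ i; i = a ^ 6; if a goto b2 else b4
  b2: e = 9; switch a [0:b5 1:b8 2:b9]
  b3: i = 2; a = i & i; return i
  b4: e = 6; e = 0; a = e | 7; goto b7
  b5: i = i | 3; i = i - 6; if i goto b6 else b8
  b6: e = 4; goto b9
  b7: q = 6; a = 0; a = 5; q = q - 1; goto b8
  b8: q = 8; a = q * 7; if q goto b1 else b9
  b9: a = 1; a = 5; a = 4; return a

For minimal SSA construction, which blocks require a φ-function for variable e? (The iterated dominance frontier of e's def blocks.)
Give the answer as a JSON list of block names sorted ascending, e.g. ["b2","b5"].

Answer: ["b1", "b6", "b8", "b9"]

Derivation:
idom tree: b1←b0 b2←b1 b3←b0 b4←b1 b5←b2 b6←b0 b7←b4 b8←b1 b9←b0
Join-block Dom:
  b1: preds {b0,b8}: {b0} ∩ {b0,b1,b8} = {b0}; idom=b0
  b6: preds {b0,b5}: {b0} ∩ {b0,b1,b2,b5} = {b0}; idom=b0
  b8: preds {b2,b5,b7}: {b0,b1,b2} ∩ {b0,b1,b2,b5} ∩ {b0,b1,b4,b7} = {b0,b1}; idom=b1
  b9: preds {b2,b6,b8}: {b0,b1,b2} ∩ {b0,b6} ∩ {b0,b1,b8} = {b0}; idom=b0

DF walk-up:
  join b1 pred b0: · stop@b0
  join b1 pred b8: b8→b1 stop@b0
  join b6 pred b0: · stop@b0
  join b6 pred b5: b5→b2→b1 stop@b0
  join b8 pred b2: b2 stop@b1
  join b8 pred b5: b5→b2 stop@b1
  join b8 pred b7: b7→b4 stop@b1
  join b9 pred b2: b2→b1 stop@b0
  join b9 pred b6: b6 stop@b0
  join b9 pred b8: b8→b1 stop@b0
  b0 → ∅
  b1 → {b1,b6,b9}
  b2 → {b6,b8,b9}
  b3 → ∅
  b4 → {b8}
  b5 → {b6,b8}
  b6 → {b9}
  b7 → {b8}
  b8 → {b1,b9}
  b9 → ∅

φ for e: defs {b0,b2,b4,b6}
  DF⁺ = {b1,b6,b8,b9}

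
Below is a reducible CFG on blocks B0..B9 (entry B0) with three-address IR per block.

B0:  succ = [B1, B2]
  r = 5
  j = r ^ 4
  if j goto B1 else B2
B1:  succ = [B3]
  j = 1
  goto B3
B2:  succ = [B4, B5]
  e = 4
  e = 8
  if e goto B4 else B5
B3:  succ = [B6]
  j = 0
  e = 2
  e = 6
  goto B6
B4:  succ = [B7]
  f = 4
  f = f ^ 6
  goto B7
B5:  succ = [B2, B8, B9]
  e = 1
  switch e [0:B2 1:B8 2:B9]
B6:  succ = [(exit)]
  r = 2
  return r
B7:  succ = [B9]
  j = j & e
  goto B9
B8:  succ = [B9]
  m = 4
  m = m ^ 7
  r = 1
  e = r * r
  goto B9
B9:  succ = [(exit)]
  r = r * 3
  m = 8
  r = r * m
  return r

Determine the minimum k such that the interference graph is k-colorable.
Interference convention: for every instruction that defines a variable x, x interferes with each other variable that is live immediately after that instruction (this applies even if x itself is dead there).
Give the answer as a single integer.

Answer: 4

Derivation:
def/use:
  B0: {j,r} / ∅
  B1: {j} / ∅
  B2: {e} / ∅
  B3: {e,j} / ∅
  B4: {f} / ∅
  B5: {e} / ∅
  B6: {r} / ∅
  B7: {j} / {e,j}
  B8: {e,m,r} / ∅
  B9: {m,r} / {r}

Liveness:
  B0: in=∅ out={j,r}
  B1: in=∅ out=∅
  B2: in={j,r} out={e,j,r}
  B3: in=∅ out=∅
  B4: in={e,j,r} out={e,j,r}
  B5: in={j,r} out={j,r}
  B6: in=∅ out=∅
  B7: in={e,j,r} out={r}
  B8: in=∅ out={r}
  B9: in={r} out=∅

Conflict graph:
  e↔{f,j,r}
  f↔{e,j,r}
  j↔{e,f,r}
  m↔{r}
  r↔{e,f,j,m}

Colouring:
  {e,f,j,r} pairwise interfere (4-clique) ⇒ χ ≥ 4
  4-colouring: r0={r}  r1={e,m}  r2={f}  r3={j}
  χ = 4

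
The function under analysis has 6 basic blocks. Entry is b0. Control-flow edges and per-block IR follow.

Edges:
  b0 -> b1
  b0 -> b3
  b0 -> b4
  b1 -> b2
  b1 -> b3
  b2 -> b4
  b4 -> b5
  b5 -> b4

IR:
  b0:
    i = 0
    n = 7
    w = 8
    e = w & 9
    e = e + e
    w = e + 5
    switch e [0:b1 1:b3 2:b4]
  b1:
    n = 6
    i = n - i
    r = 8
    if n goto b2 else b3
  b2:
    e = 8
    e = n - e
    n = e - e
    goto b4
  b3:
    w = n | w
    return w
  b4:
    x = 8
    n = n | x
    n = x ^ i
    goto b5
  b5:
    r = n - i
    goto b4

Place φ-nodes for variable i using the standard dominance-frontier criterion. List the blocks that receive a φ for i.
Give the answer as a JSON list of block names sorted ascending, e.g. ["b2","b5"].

idom tree: b1←b0 b2←b1 b3←b0 b4←b0 b5←b4
Dom at joins:
  b3: preds {b0,b1}: {b0} ∩ {b0,b1} = {b0}; idom=b0
  b4: preds {b0,b2,b5}: {b0} ∩ {b0,b1,b2} ∩ {b0,b4,b5} = {b0}; idom=b0

DF walk-up:
  b3←b0: walk · to b0
  b3←b1: walk b1 to b0
  b4←b0: walk · to b0
  b4←b2: walk b2→b1 to b0
  b4←b5: walk b5→b4 to b0
  b0 → ∅
  b1 → {b3,b4}
  b2 → {b4}
  b3 → ∅
  b4 → {b4}
  b5 → {b4}

φ for i: defs {b0,b1}
  DF⁺ = {b3,b4}

Answer: ["b3", "b4"]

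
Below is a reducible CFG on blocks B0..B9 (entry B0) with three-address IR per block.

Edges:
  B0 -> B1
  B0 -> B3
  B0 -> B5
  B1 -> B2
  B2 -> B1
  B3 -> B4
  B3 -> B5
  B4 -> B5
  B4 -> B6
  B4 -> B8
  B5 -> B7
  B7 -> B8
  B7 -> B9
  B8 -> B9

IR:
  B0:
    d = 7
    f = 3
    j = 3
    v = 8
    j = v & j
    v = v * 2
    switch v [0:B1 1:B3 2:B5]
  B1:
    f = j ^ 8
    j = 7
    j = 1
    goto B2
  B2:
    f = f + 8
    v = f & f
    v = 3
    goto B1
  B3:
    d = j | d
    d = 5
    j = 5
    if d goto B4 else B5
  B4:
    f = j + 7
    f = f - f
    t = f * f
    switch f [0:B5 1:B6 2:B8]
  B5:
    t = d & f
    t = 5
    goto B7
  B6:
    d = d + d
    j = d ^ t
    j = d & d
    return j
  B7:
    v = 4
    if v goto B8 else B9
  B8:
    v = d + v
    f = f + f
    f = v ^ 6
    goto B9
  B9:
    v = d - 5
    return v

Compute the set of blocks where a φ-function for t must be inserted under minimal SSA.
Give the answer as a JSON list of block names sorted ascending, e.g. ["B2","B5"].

idom tree: B1←B0 B2←B1 B3←B0 B4←B3 B5←B0 B6←B4 B7←B5 B8←B0 B9←B0
Dom at joins:
  B1: preds {B0,B2}: {B0} ∩ {B0,B1,B2} = {B0}; idom=B0
  B5: preds {B0,B3,B4}: {B0} ∩ {B0,B3} ∩ {B0,B3,B4} = {B0}; idom=B0
  B8: preds {B4,B7}: {B0,B3,B4} ∩ {B0,B5,B7} = {B0}; idom=B0
  B9: preds {B7,B8}: {B0,B5,B7} ∩ {B0,B8} = {B0}; idom=B0

DF derivation:
  B1←B0: walk · to B0
  B1←B2: walk B2→B1 to B0
  B5←B0: walk · to B0
  B5←B3: walk B3 to B0
  B5←B4: walk B4→B3 to B0
  B8←B4: walk B4→B3 to B0
  B8←B7: walk B7→B5 to B0
  B9←B7: walk B7→B5 to B0
  B9←B8: walk B8 to B0
  B0 → ∅
  B1 → {B1}
  B2 → {B1}
  B3 → {B5,B8}
  B4 → {B5,B8}
  B5 → {B8,B9}
  B6 → ∅
  B7 → {B8,B9}
  B8 → {B9}
  B9 → ∅

φ for t: defs {B4,B5}
  DF⁺ = {B5,B8,B9}

Answer: ["B5", "B8", "B9"]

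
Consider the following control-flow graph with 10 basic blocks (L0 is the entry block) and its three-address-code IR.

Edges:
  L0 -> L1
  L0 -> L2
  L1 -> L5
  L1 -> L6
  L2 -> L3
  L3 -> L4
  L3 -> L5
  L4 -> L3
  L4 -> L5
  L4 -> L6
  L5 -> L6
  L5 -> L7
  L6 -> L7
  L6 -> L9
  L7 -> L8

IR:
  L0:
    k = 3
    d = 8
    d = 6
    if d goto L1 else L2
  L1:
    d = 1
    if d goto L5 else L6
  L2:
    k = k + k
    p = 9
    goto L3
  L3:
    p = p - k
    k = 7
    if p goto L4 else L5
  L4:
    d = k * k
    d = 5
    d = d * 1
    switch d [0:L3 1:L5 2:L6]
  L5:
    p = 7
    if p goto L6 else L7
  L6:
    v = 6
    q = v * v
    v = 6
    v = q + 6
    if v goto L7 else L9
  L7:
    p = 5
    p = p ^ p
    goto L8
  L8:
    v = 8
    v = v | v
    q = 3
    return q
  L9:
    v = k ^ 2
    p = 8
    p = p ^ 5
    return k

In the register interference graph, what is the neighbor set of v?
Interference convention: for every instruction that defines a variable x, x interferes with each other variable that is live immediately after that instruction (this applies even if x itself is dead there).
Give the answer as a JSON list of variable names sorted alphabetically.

Answer: ["k", "q"]

Working:
def/use:
  L0: {d,k} / ∅
  L1: {d} / ∅
  L2: {k,p} / {k}
  L3: {k,p} / {k,p}
  L4: {d} / {k}
  L5: {p} / ∅
  L6: {q,v} / ∅
  L7: {p} / ∅
  L8: {q,v} / ∅
  L9: {p,v} / {k}

Liveness:
  L0 li=∅ lo={k}
  L1 li={k} lo={k}
  L2 li={k} lo={k,p}
  L3 li={k,p} lo={k,p}
  L4 li={k,p} lo={k,p}
  L5 li={k} lo={k}
  L6 li={k} lo={k}
  L7 li=∅ lo=∅
  L8 li=∅ lo=∅
  L9 li={k} lo=∅

Interfere edges:
  d — {k,p}
  k — {d,p,q,v}
  p — {d,k}
  q — {k,v}
  v — {k,q}

N(v) = ["k", "q"]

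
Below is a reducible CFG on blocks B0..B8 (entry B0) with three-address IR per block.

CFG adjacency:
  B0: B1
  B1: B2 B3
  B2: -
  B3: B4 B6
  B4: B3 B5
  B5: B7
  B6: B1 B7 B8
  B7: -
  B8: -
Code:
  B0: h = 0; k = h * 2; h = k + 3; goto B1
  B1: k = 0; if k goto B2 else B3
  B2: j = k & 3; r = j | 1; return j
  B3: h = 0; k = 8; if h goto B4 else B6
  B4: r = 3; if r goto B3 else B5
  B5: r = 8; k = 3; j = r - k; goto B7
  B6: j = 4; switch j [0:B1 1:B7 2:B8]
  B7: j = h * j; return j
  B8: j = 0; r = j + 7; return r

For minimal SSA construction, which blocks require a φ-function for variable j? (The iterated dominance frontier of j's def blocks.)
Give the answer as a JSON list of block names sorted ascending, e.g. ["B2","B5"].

idom tree: B1←B0 B2←B1 B3←B1 B4←B3 B5←B4 B6←B3 B7←B3 B8←B6
Dom∩ at merges:
  B1: preds {B0,B6}: {B0} ∩ {B0,B1,B3,B6} = {B0}; idom=B0
  B3: preds {B1,B4}: {B0,B1} ∩ {B0,B1,B3,B4} = {B0,B1}; idom=B1
  B7: preds {B5,B6}: {B0,B1,B3,B4,B5} ∩ {B0,B1,B3,B6} = {B0,B1,B3}; idom=B3

DF walk-up:
  B1←B0: walk · to B0
  B1←B6: walk B6→B3→B1 to B0
  B3←B1: walk · to B1
  B3←B4: walk B4→B3 to B1
  B7←B5: walk B5→B4 to B3
  B7←B6: walk B6 to B3
  B0: DF=∅
  B1: DF={B1}
  B2: DF=∅
  B3: DF={B1,B3}
  B4: DF={B3,B7}
  B5: DF={B7}
  B6: DF={B1,B7}
  B7: DF=∅
  B8: DF=∅

φ for j: defs {B2,B5,B6,B7,B8}
  DF⁺ = {B1,B7}

Answer: ["B1", "B7"]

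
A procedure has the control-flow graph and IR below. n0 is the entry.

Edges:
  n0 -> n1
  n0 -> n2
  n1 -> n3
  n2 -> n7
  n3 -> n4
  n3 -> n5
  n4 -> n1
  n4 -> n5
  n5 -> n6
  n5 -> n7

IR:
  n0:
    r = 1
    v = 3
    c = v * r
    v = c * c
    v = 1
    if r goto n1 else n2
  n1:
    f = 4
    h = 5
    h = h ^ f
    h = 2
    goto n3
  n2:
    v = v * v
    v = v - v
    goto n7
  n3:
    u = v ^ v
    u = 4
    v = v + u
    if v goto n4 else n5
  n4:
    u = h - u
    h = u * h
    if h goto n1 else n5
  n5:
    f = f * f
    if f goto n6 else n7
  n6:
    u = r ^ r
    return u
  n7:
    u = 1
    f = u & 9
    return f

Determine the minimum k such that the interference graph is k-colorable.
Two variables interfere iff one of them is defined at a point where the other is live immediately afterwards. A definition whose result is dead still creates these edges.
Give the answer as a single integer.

Answer: 5

Working:
def/use:
  n0 def {c,r,v} use ∅
  n1 def {f,h} use ∅
  n2 def {v} use {v}
  n3 def {u,v} use {v}
  n4 def {h,u} use {h,u}
  n5 def {f} use {f}
  n6 def {u} use {r}
  n7 def {f,u} use ∅

Live sets:
  n0 li=∅ lo={r,v}
  n1 li={r,v} lo={f,h,r,v}
  n2 li={v} lo=∅
  n3 li={f,h,r,v} lo={f,h,r,u,v}
  n4 li={f,h,r,u,v} lo={f,r,v}
  n5 li={f,r} lo={r}
  n6 li={r} lo=∅
  n7 li=∅ lo=∅

Interfere edges:
  c: {r}
  f: {h,r,u,v}
  h: {f,r,u,v}
  r: {c,f,h,u,v}
  u: {f,h,r,v}
  v: {f,h,r,u}

Registers:
  lower bound: {f,h,r,u,v} mutually conflict ⇒ χ ≥ 5
  5-colouring: R0={r}  R1={c,f}  R2={h}  R3={u}  R4={v}
  χ = 5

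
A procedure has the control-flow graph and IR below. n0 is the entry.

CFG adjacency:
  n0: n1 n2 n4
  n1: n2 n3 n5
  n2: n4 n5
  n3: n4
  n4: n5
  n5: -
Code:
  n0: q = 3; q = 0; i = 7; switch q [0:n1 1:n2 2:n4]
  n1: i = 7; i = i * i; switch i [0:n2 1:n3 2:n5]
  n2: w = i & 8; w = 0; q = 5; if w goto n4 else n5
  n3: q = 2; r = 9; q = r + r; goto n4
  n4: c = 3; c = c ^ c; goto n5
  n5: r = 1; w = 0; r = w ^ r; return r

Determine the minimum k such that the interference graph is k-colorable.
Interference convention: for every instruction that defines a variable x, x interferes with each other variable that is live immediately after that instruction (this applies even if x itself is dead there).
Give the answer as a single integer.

Answer: 2

Analysis:
def/use:
  n0 def {i,q} use ∅
  n1 def {i} use ∅
  n2 def {q,w} use {i}
  n3 def {q,r} use ∅
  n4 def {c} use ∅
  n5 def {r,w} use ∅

Backward fixpoint:
  live n0: ∅→{i}
  live n1: ∅→{i}
  live n2: {i}→∅
  live n3: ∅→∅
  live n4: ∅→∅
  live n5: ∅→∅

Interfere edges:
  c: ∅
  i: {q}
  q: {i,w}
  r: {w}
  w: {q,r}

Colouring:
  {i,q} pairwise interfere (2-clique) ⇒ χ ≥ 2
  assign c→R0 i→R1 q→R0 r→R0 w→R1 — no edge inside a register ⇒ χ ≤ 2
  χ = 2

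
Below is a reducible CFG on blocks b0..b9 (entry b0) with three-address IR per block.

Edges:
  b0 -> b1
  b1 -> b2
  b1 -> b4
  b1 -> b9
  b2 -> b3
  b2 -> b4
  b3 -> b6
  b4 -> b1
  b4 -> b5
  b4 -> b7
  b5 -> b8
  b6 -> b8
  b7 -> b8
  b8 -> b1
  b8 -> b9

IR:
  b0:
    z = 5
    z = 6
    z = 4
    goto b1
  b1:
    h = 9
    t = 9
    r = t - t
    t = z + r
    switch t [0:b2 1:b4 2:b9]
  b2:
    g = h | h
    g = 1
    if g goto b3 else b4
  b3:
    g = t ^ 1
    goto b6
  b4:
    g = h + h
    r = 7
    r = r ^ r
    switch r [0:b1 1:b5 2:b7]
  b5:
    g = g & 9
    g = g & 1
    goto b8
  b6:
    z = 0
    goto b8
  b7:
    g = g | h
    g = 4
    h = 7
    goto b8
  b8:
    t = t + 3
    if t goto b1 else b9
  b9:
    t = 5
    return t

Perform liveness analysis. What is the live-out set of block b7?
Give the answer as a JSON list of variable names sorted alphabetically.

Answer: ["t", "z"]

Derivation:
Per-block:
  b0: {z} / ∅
  b1: {h,r,t} / {z}
  b2: {g} / {h}
  b3: {g} / {t}
  b4: {g,r} / {h}
  b5: {g} / {g}
  b6: {z} / ∅
  b7: {g,h} / {g,h}
  b8: {t} / {t}
  b9: {t} / ∅

Backward fixpoint:
  live b0: ∅→{z}
  live b1: {z}→{h,t,z}
  live b2: {h,t,z}→{h,t,z}
  live b3: {t}→{t}
  live b4: {h,t,z}→{g,h,t,z}
  live b5: {g,t,z}→{t,z}
  live b6: {t}→{t,z}
  live b7: {g,h,t,z}→{t,z}
  live b8: {t,z}→{z}
  live b9: ∅→∅

live-out(b7) = ["t", "z"]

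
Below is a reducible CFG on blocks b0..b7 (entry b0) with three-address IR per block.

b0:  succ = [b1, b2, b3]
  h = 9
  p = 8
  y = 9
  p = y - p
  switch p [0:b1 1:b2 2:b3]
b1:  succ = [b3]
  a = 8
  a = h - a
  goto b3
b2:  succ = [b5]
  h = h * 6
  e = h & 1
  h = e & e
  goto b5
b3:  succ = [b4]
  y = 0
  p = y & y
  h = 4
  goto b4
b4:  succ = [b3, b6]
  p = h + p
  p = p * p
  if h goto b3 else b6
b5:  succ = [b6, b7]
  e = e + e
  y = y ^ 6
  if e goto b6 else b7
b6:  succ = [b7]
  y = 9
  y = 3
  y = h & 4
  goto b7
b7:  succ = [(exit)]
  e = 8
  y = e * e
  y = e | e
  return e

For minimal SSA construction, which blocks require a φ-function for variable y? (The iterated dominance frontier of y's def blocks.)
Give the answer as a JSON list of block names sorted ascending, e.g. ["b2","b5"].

Answer: ["b3", "b6", "b7"]

Working:
idom tree: b1←b0 b2←b0 b3←b0 b4←b3 b5←b2 b6←b0 b7←b0
Join-block Dom:
  b3: preds {b0,b1,b4}: {b0} ∩ {b0,b1} ∩ {b0,b3,b4} = {b0}; idom=b0
  b6: preds {b4,b5}: {b0,b3,b4} ∩ {b0,b2,b5} = {b0}; idom=b0
  b7: preds {b5,b6}: {b0,b2,b5} ∩ {b0,b6} = {b0}; idom=b0

Frontier:
  b3←b0: walk · to b0
  b3←b1: walk b1 to b0
  b3←b4: walk b4→b3 to b0
  b6←b4: walk b4→b3 to b0
  b6←b5: walk b5→b2 to b0
  b7←b5: walk b5→b2 to b0
  b7←b6: walk b6 to b0
  DF(b0)=∅
  DF(b1)={b3}
  DF(b2)={b6,b7}
  DF(b3)={b3,b6}
  DF(b4)={b3,b6}
  DF(b5)={b6,b7}
  DF(b6)={b7}
  DF(b7)=∅

φ for y: defs {b0,b3,b5,b6,b7}
  DF⁺ = {b3,b6,b7}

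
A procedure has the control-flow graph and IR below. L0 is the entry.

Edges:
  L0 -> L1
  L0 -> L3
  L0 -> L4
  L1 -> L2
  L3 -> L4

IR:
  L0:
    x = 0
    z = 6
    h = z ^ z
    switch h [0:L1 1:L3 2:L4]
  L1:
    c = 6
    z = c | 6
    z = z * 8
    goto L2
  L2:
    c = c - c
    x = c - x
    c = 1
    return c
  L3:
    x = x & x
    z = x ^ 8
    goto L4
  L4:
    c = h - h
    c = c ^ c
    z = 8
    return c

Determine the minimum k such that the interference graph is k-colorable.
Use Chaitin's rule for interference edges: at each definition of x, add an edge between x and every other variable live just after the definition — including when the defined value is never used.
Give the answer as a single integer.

def/use:
  L0: def={h,x,z} ue=∅
  L1: def={c,z} ue=∅
  L2: def={c,x} ue={c,x}
  L3: def={x,z} ue={x}
  L4: def={c,z} ue={h}

Backward fixpoint:
  L0: in=∅ out={h,x}
  L1: in={x} out={c,x}
  L2: in={c,x} out=∅
  L3: in={h,x} out={h}
  L4: in={h} out=∅

Interfere edges:
  c: {x,z}
  h: {x,z}
  x: {c,h,z}
  z: {c,h,x}

Chromatic number:
  lower bound: {c,x,z} mutually conflict ⇒ χ ≥ 3
  3-colouring: R0={x}  R1={z}  R2={c,h}
  χ = 3

Answer: 3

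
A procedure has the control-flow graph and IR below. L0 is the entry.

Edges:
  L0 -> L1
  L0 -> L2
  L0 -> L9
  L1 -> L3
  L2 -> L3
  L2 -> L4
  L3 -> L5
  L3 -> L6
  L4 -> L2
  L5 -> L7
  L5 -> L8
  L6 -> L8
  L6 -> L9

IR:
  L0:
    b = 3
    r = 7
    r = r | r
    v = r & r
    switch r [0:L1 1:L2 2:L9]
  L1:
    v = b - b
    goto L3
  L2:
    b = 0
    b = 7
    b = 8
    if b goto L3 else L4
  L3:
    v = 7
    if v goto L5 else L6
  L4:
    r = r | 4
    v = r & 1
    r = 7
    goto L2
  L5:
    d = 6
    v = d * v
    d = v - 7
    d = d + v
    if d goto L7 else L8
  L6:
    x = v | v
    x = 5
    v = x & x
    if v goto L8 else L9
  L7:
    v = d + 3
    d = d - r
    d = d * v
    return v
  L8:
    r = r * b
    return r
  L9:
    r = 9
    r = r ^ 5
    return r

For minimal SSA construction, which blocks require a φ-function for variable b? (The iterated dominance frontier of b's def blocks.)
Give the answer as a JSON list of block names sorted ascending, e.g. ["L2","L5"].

idom tree: L1←L0 L2←L0 L3←L0 L4←L2 L5←L3 L6←L3 L7←L5 L8←L3 L9←L0
Join-block Dom:
  L2: preds {L0,L4}: {L0} ∩ {L0,L2,L4} = {L0}; idom=L0
  L3: preds {L1,L2}: {L0,L1} ∩ {L0,L2} = {L0}; idom=L0
  L8: preds {L5,L6}: {L0,L3,L5} ∩ {L0,L3,L6} = {L0,L3}; idom=L3
  L9: preds {L0,L6}: {L0} ∩ {L0,L3,L6} = {L0}; idom=L0

DF walk-up:
  L2←L0: walk · to L0
  L2←L4: walk L4→L2 to L0
  L3←L1: walk L1 to L0
  L3←L2: walk L2 to L0
  L8←L5: walk L5 to L3
  L8←L6: walk L6 to L3
  L9←L0: walk · to L0
  L9←L6: walk L6→L3 to L0
  L0: DF=∅
  L1: DF={L3}
  L2: DF={L2,L3}
  L3: DF={L9}
  L4: DF={L2}
  L5: DF={L8}
  L6: DF={L8,L9}
  L7: DF=∅
  L8: DF=∅
  L9: DF=∅

φ for b: defs {L0,L2}
  DF⁺ = {L2,L3,L9}

Answer: ["L2", "L3", "L9"]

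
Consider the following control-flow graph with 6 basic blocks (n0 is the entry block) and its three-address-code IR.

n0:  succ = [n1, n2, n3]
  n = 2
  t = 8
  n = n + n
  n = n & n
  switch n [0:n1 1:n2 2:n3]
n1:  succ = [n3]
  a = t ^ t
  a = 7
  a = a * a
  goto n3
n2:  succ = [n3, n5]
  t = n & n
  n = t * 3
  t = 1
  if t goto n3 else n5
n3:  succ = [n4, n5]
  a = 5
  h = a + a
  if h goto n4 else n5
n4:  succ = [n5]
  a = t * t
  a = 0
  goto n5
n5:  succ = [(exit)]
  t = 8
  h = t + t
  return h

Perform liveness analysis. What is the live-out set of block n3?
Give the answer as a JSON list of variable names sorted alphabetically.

Answer: ["t"]

Analysis:
def/use:
  n0: def={n,t} ue=∅
  n1: def={a} ue={t}
  n2: def={n,t} ue={n}
  n3: def={a,h} ue=∅
  n4: def={a} ue={t}
  n5: def={h,t} ue=∅

Backward fixpoint:
  n0 li=∅ lo={n,t}
  n1 li={t} lo={t}
  n2 li={n} lo={t}
  n3 li={t} lo={t}
  n4 li={t} lo=∅
  n5 li=∅ lo=∅

live-out(n3) = ["t"]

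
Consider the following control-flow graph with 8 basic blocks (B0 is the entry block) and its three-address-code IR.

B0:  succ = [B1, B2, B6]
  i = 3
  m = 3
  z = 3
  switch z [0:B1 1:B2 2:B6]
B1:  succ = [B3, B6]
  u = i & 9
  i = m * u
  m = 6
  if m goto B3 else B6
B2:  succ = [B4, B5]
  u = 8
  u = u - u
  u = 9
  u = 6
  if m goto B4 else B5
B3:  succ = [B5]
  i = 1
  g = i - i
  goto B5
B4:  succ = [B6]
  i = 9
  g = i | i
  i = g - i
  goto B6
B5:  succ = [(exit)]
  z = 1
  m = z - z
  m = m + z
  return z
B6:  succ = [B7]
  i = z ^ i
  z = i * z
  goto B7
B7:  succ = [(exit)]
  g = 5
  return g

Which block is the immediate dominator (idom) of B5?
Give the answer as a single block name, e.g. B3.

Answer: B0

Derivation:
idom tree: B1←B0 B2←B0 B3←B1 B4←B2 B5←B0 B6←B0 B7←B6
Join-block Dom:
  B5: preds {B2,B3}: {B0,B2} ∩ {B0,B1,B3} = {B0}; idom=B0
  B6: preds {B0,B1,B4}: {B0} ∩ {B0,B1} ∩ {B0,B2,B4} = {B0}; idom=B0

idom(B5) = B0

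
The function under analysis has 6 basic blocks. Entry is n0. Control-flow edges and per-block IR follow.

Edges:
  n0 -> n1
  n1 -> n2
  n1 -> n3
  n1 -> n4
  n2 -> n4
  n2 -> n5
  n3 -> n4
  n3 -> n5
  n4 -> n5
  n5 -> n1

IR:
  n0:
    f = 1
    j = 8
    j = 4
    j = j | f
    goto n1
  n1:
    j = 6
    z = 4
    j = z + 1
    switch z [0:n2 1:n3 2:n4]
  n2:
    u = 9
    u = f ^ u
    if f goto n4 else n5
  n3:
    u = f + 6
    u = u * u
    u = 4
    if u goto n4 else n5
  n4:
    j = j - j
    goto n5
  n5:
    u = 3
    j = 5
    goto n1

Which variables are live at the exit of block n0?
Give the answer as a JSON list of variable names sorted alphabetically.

Per-block:
  n0: {f,j} / ∅
  n1: {j,z} / ∅
  n2: {u} / {f}
  n3: {u} / {f}
  n4: {j} / {j}
  n5: {j,u} / ∅

Live sets:
  n0: in=∅ out={f}
  n1: in={f} out={f,j}
  n2: in={f,j} out={f,j}
  n3: in={f,j} out={f,j}
  n4: in={f,j} out={f}
  n5: in={f} out={f}

live-out(n0) = ["f"]

Answer: ["f"]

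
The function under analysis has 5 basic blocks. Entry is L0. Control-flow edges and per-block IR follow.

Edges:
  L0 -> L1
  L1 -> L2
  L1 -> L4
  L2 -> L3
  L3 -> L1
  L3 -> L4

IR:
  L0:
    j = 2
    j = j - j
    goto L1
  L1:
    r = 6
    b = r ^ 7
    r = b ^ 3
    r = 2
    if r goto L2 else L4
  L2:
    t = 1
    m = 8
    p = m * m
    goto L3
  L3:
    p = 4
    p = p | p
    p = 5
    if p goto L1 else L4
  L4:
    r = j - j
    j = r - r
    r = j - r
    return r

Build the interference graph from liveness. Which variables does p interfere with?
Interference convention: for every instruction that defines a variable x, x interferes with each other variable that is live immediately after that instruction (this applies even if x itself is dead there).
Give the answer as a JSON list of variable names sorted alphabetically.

Answer: ["j"]

Working:
def/use:
  L0: def={j} ue=∅
  L1: def={b,r} ue=∅
  L2: def={m,p,t} ue=∅
  L3: def={p} ue=∅
  L4: def={j,r} ue={j}

Liveness:
  L0 li=∅ lo={j}
  L1 li={j} lo={j}
  L2 li={j} lo={j}
  L3 li={j} lo={j}
  L4 li={j} lo=∅

Interference:
  b↔{j}
  j↔{b,m,p,r,t}
  m↔{j}
  p↔{j}
  r↔{j}
  t↔{j}

N(p) = ["j"]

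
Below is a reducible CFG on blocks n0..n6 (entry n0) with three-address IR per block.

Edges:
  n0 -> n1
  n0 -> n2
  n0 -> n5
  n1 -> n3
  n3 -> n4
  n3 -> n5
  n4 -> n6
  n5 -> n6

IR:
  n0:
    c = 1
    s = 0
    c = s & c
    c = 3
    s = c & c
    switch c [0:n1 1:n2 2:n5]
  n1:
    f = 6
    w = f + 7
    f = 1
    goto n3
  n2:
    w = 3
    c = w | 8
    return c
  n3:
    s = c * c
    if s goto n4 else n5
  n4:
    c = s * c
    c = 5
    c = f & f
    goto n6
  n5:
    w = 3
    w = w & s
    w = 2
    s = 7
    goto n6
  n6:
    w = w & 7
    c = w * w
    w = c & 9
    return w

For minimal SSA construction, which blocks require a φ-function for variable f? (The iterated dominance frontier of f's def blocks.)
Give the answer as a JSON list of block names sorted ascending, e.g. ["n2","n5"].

idom tree: n1←n0 n2←n0 n3←n1 n4←n3 n5←n0 n6←n0
Join-block Dom:
  n5: preds {n0,n3}: {n0} ∩ {n0,n1,n3} = {n0}; idom=n0
  n6: preds {n4,n5}: {n0,n1,n3,n4} ∩ {n0,n5} = {n0}; idom=n0

DF walk-up:
  n5←n0: walk · to n0
  n5←n3: walk n3→n1 to n0
  n6←n4: walk n4→n3→n1 to n0
  n6←n5: walk n5 to n0
  n0 → ∅
  n1 → {n5,n6}
  n2 → ∅
  n3 → {n5,n6}
  n4 → {n6}
  n5 → {n6}
  n6 → ∅

φ for f: defs {n1}
  DF⁺ = {n5,n6}

Answer: ["n5", "n6"]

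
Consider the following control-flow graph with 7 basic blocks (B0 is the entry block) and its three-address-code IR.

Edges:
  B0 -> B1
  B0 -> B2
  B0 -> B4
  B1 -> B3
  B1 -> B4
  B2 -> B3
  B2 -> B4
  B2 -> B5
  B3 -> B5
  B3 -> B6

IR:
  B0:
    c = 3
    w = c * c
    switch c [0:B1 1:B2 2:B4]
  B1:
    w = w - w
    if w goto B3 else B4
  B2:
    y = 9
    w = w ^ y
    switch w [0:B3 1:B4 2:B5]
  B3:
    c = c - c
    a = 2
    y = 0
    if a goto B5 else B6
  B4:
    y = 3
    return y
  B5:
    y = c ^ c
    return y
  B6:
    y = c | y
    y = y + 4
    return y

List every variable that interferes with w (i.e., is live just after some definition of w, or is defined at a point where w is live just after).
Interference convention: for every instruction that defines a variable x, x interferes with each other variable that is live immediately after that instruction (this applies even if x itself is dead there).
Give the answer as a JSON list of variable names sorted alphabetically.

Block summaries:
  B0: def={c,w} ue=∅
  B1: def={w} ue={w}
  B2: def={w,y} ue={w}
  B3: def={a,c,y} ue={c}
  B4: def={y} ue=∅
  B5: def={y} ue={c}
  B6: def={y} ue={c,y}

Backward fixpoint:
  B0: in=∅ out={c,w}
  B1: in={c,w} out={c}
  B2: in={c,w} out={c}
  B3: in={c} out={c,y}
  B4: in=∅ out=∅
  B5: in={c} out=∅
  B6: in={c,y} out=∅

Interfere edges:
  a↔{c,y}
  c↔{a,w,y}
  w↔{c,y}
  y↔{a,c,w}

N(w) = ["c", "y"]

Answer: ["c", "y"]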